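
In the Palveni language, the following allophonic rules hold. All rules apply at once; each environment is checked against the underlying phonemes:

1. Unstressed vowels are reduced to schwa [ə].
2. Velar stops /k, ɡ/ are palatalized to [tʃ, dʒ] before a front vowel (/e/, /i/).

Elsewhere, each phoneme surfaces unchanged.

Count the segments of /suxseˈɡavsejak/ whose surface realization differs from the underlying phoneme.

Segments that undergo a rule: /u/ → [ə] (rule 1); /e/ → [ə] (rule 1); /e/ → [ə] (rule 1); /a/ → [ə] (rule 1).
All other segments surface unchanged.

4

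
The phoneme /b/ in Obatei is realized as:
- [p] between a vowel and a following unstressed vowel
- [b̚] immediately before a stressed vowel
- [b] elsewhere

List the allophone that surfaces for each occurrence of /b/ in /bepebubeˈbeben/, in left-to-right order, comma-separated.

Occurrence 1 (position 1): no conditioning environment matches → elsewhere allophone [b].
Occurrence 2 (position 5): between a vowel and a following unstressed vowel → [p].
Occurrence 3 (position 7): between a vowel and a following unstressed vowel → [p].
Occurrence 4 (position 9): immediately before a stressed vowel → [b̚].
Occurrence 5 (position 11): between a vowel and a following unstressed vowel → [p].

[b], [p], [p], [b̚], [p]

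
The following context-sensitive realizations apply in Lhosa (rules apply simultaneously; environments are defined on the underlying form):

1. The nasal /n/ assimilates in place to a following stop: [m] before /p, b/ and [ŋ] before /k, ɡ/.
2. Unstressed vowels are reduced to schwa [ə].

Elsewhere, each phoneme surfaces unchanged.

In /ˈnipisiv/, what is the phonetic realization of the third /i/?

[ə]

/i/ (between /s/ and /v/): in an unstressed syllable, so rule 2 applies → [ə].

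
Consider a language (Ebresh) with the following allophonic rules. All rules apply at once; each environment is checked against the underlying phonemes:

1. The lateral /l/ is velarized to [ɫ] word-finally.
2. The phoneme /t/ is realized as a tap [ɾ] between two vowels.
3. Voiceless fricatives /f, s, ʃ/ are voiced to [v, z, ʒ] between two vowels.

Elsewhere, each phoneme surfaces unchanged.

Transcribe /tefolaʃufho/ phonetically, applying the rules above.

/t/ (word-initial): rule 2 targets it, but not between two vowels → unchanged [t].
/e/ — not in any rule's target class → [e].
/f/ (between /e/ and /o/) occurs between two vowels → [v] by rule 3.
/o/ stays [o].
/l/ (between /o/ and /a/) is in the target of rule 1 but the environment (word-finally) is not met → [l].
/a/ (between /l/ and /ʃ/): no rule targets it → [a].
/ʃ/ (between /a/ and /u/) occurs between two vowels → [ʒ] by rule 3.
/u/ — not in any rule's target class → [u].
/f/ (between /u/ and /h/) fails the environment for rule 3, so it stays [f].
/h/ stays [h].
/o/ (word-final): no rule targets it → [o].

[tevolaʒufho]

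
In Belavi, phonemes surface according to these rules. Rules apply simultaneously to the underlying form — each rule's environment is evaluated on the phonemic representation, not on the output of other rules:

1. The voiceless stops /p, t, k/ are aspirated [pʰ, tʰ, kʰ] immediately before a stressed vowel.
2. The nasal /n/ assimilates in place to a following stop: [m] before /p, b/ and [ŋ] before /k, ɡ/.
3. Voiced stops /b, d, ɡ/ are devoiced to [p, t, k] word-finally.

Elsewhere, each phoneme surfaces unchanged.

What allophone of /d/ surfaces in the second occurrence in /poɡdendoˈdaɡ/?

/d/ (between /n/ and /o/) is in the target of rule 3 but the environment (word-finally) is not met → [d].

[d]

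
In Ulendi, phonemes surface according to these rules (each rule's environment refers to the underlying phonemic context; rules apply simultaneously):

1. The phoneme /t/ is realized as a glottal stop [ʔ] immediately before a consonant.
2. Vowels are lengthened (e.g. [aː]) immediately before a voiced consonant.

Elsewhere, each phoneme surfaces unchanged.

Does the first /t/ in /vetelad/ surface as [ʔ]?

/t/ (between /e/ and /e/) fails the environment for rule 1, so it stays [t].
The actual realization is [t], not [ʔ].

No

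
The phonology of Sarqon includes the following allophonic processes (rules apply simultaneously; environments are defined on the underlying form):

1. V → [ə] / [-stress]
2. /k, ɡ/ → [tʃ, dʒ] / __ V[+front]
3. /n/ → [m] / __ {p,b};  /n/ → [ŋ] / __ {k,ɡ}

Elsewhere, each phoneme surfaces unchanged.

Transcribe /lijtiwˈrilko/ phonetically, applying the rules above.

/l/ (word-initial): no rule targets it → [l].
/i/ — between /l/ and /j/, in an unstressed syllable — surfaces as [ə] (rule 1).
/j/ (between /i/ and /t/) is unaffected → [j].
/t/ stays [t].
Rule 1 applies to /i/ (between /t/ and /w/: in an unstressed syllable) → [ə].
/w/ (between /i/ and /r/): no rule targets it → [w].
/r/ (between /w/ and /i/): no rule targets it → [r].
/i/ (between /r/ and /l/) is in the target of rule 1 but the environment (in an unstressed syllable) is not met → [i].
/l/ (between /i/ and /k/): no rule targets it → [l].
/k/ (between /l/ and /o/) fails the environment for rule 2, so it stays [k].
/o/ meets the environment for rule 1 (in an unstressed syllable) → [ə].

[ləjtəwˈrilkə]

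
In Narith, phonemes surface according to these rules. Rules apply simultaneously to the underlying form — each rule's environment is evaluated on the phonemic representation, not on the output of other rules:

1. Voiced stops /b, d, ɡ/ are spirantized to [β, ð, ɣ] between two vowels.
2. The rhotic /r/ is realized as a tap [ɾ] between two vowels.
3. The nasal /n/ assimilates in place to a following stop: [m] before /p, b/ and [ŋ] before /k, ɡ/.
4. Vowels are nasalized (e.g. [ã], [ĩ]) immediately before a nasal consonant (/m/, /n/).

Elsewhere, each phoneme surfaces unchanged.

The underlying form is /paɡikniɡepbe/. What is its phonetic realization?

/a/ — between /p/ and /ɡ/; rule 4 does not apply here → [a].
/ɡ/ (between /a/ and /i/) occurs between two vowels → [ɣ] by rule 1.
/i/ (between /ɡ/ and /k/) is in the target of rule 4 but the environment (before a nasal consonant) is not met → [i].
/n/ — between /k/ and /i/; rule 3 does not apply here → [n].
/i/ (between /n/ and /ɡ/): rule 4 targets it, but not before a nasal consonant → unchanged [i].
Rule 1 applies to /ɡ/ (between /i/ and /e/: between two vowels) → [ɣ].
/e/ (between /ɡ/ and /p/) fails the environment for rule 4, so it stays [e].
/b/ (between /p/ and /e/): rule 1 targets it, but not between two vowels → unchanged [b].
/e/ (word-final) fails the environment for rule 4, so it stays [e].

[paɣikniɣepbe]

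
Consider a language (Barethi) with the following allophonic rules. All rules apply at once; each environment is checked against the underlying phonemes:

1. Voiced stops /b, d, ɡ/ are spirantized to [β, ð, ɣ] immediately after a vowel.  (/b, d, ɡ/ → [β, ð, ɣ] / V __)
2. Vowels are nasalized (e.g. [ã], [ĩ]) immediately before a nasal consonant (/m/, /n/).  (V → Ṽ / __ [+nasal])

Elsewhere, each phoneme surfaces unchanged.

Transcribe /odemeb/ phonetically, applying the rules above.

[oðẽmeβ]

/o/ — word-initial; rule 2 does not apply here → [o].
Rule 1 applies to /d/ (between /o/ and /e/: immediately after a vowel) → [ð].
/e/ (between /d/ and /m/): before a nasal consonant, so rule 2 applies → [ẽ].
/m/ (between /e/ and /e/): no rule targets it → [m].
/e/ (between /m/ and /b/) fails the environment for rule 2, so it stays [e].
/b/ meets the environment for rule 1 (immediately after a vowel) → [β].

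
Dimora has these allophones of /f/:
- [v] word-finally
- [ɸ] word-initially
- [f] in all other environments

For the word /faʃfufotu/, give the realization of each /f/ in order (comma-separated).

[ɸ], [f], [f]

Occurrence 1 (position 1): word-initially → [ɸ].
Occurrence 2 (position 4): no conditioning environment matches → elsewhere allophone [f].
Occurrence 3 (position 6): no conditioning environment matches → elsewhere allophone [f].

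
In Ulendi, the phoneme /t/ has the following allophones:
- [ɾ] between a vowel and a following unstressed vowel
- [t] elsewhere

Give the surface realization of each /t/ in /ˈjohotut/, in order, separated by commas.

[ɾ], [t]

Occurrence 1 (position 5): between a vowel and a following unstressed vowel → [ɾ].
Occurrence 2 (position 7): no conditioning environment matches → elsewhere allophone [t].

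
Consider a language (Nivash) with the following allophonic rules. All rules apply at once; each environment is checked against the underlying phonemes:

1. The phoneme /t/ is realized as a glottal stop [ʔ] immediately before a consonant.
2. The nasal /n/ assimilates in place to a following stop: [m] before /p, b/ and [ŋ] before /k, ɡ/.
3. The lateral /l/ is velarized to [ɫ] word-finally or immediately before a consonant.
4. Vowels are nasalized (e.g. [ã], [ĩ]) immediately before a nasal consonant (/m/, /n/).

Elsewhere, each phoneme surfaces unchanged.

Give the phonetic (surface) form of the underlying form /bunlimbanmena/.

[bũnlĩmbãnmẽna]

/b/ — not in any rule's target class → [b].
Rule 4 applies to /u/ (between /b/ and /n/: before a nasal consonant) → [ũ].
/n/ (between /u/ and /l/) is in the target of rule 2 but the environment (before a labial or velar stop) is not met → [n].
/l/ (between /n/ and /i/) is in the target of rule 3 but the environment (word-finally or immediately before a consonant) is not met → [l].
Rule 4 applies to /i/ (between /l/ and /m/: before a nasal consonant) → [ĩ].
/m/ (between /i/ and /b/): no rule targets it → [m].
/b/ — not in any rule's target class → [b].
/a/ (between /b/ and /n/) occurs before a nasal consonant → [ã] by rule 4.
/n/ (between /a/ and /m/): rule 2 targets it, but not before a labial or velar stop → unchanged [n].
/m/ — not in any rule's target class → [m].
/e/ (between /m/ and /n/) occurs before a nasal consonant → [ẽ] by rule 4.
/n/ (between /e/ and /a/): rule 2 targets it, but not before a labial or velar stop → unchanged [n].
/a/ (word-final) fails the environment for rule 4, so it stays [a].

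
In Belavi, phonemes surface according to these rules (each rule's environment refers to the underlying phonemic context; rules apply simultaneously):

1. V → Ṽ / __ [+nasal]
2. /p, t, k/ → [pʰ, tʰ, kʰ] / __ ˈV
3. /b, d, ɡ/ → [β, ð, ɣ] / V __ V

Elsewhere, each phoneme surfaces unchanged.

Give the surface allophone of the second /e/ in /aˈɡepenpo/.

[ẽ]

Rule 1 applies to /e/ (between /p/ and /n/: before a nasal consonant) → [ẽ].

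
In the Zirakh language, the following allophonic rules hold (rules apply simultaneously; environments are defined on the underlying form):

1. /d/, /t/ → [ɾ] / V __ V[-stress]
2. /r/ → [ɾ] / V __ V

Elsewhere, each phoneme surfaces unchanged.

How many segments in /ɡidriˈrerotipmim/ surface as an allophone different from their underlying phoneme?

Segments that undergo a rule: /r/ → [ɾ] (rule 2); /r/ → [ɾ] (rule 2); /t/ → [ɾ] (rule 1).
All other segments surface unchanged.

3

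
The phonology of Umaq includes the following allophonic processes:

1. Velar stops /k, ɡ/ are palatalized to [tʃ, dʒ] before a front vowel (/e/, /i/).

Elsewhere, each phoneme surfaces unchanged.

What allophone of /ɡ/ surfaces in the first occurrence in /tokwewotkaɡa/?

[ɡ]

/ɡ/ — between /a/ and /a/; rule 1 does not apply here → [ɡ].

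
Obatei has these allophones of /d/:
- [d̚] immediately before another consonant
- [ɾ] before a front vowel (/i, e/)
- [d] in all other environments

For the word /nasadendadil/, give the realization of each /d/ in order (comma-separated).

Occurrence 1 (position 5): before a front vowel (/i, e/) → [ɾ].
Occurrence 2 (position 8): no conditioning environment matches → elsewhere allophone [d].
Occurrence 3 (position 10): before a front vowel (/i, e/) → [ɾ].

[ɾ], [d], [ɾ]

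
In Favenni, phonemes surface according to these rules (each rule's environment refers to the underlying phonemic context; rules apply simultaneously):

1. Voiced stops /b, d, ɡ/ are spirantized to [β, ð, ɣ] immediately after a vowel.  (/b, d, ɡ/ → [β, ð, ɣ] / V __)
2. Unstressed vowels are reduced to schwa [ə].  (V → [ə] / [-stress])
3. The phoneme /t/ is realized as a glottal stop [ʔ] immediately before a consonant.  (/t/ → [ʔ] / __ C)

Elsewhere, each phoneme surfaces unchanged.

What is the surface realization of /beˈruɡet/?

[bəˈruɣət]

/b/ — word-initial; rule 1 does not apply here → [b].
/e/ meets the environment for rule 2 (in an unstressed syllable) → [ə].
/u/ (between /r/ and /ɡ/): rule 2 targets it, but not in an unstressed syllable → unchanged [u].
/ɡ/ (between /u/ and /e/): immediately after a vowel, so rule 1 applies → [ɣ].
/e/ — between /ɡ/ and /t/, in an unstressed syllable — surfaces as [ə] (rule 2).
/t/ (word-final) fails the environment for rule 3, so it stays [t].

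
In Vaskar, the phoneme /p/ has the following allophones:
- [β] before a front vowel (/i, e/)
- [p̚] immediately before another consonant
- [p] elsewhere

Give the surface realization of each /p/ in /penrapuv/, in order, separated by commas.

Occurrence 1 (position 1): before a front vowel (/i, e/) → [β].
Occurrence 2 (position 6): no conditioning environment matches → elsewhere allophone [p].

[β], [p]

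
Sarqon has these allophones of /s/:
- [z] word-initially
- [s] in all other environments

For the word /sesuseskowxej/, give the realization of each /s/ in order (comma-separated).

Occurrence 1 (position 1): word-initially → [z].
Occurrence 2 (position 3): no conditioning environment matches → elsewhere allophone [s].
Occurrence 3 (position 5): no conditioning environment matches → elsewhere allophone [s].
Occurrence 4 (position 7): no conditioning environment matches → elsewhere allophone [s].

[z], [s], [s], [s]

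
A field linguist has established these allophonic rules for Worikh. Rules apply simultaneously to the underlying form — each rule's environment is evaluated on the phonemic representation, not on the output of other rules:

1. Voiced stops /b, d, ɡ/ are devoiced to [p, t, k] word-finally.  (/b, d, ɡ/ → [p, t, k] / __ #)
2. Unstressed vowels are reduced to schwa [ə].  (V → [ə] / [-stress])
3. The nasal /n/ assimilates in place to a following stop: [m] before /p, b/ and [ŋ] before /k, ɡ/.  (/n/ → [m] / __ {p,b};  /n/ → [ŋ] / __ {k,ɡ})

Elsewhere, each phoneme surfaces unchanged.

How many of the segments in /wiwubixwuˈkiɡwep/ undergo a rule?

Segments that undergo a rule: /i/ → [ə] (rule 2); /u/ → [ə] (rule 2); /i/ → [ə] (rule 2); /u/ → [ə] (rule 2); /e/ → [ə] (rule 2).
All other segments surface unchanged.

5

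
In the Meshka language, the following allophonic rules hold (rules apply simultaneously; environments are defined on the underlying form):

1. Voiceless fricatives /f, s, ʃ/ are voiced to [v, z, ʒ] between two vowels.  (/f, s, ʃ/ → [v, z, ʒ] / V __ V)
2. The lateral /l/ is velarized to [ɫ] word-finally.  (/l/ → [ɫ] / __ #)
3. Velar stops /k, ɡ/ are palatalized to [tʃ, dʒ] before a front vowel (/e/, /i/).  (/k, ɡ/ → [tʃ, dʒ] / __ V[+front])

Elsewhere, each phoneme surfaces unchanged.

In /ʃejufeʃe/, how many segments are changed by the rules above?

2

Segments that undergo a rule: /f/ → [v] (rule 1); /ʃ/ → [ʒ] (rule 1).
All other segments surface unchanged.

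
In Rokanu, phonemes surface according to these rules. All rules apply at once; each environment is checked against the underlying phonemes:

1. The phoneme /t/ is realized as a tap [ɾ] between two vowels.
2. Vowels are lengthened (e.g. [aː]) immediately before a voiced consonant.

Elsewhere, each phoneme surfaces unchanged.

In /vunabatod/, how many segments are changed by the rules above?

4

Segments that undergo a rule: /u/ → [uː] (rule 2); /a/ → [aː] (rule 2); /t/ → [ɾ] (rule 1); /o/ → [oː] (rule 2).
All other segments surface unchanged.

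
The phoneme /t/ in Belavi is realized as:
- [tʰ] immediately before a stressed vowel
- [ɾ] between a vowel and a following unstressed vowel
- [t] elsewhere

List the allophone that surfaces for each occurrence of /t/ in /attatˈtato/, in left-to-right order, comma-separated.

[t], [t], [t], [tʰ], [ɾ]

Occurrence 1 (position 2): no conditioning environment matches → elsewhere allophone [t].
Occurrence 2 (position 3): no conditioning environment matches → elsewhere allophone [t].
Occurrence 3 (position 5): no conditioning environment matches → elsewhere allophone [t].
Occurrence 4 (position 6): immediately before a stressed vowel → [tʰ].
Occurrence 5 (position 8): between a vowel and an unstressed vowel → [ɾ].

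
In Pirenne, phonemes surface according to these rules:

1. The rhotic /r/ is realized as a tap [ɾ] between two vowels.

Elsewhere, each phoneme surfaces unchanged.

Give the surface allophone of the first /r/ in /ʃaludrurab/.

/r/ (between /d/ and /u/) is in the target of rule 1 but the environment (between two vowels) is not met → [r].

[r]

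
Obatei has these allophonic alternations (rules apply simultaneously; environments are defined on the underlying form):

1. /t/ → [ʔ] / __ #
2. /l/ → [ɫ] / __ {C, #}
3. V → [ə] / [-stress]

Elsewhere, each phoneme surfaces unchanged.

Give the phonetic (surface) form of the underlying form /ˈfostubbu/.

[ˈfostəbbə]

/o/ (between /f/ and /s/): rule 3 targets it, but not in an unstressed syllable → unchanged [o].
/t/ (between /s/ and /u/): rule 1 targets it, but not word-finally → unchanged [t].
Rule 3 applies to /u/ (between /t/ and /b/: in an unstressed syllable) → [ə].
/u/ meets the environment for rule 3 (in an unstressed syllable) → [ə].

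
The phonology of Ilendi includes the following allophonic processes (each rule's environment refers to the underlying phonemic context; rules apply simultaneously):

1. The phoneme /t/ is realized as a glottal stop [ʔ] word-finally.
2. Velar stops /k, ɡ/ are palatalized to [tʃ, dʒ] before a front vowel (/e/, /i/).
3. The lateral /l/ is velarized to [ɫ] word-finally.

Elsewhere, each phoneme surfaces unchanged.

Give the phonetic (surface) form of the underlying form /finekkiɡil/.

[finektʃidʒiɫ]

/k/ (between /e/ and /k/) fails the environment for rule 2, so it stays [k].
/k/ meets the environment for rule 2 (before a front vowel) → [tʃ].
/ɡ/ meets the environment for rule 2 (before a front vowel) → [dʒ].
Rule 3 applies to /l/ (word-final: word-finally) → [ɫ].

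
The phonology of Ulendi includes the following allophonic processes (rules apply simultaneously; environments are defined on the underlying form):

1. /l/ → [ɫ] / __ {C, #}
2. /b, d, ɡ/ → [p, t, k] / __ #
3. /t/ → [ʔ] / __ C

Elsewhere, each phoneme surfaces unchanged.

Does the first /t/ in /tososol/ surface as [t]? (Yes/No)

/t/ (word-initial) fails the environment for rule 3, so it stays [t].
The actual realization is [t], which matches [t].

Yes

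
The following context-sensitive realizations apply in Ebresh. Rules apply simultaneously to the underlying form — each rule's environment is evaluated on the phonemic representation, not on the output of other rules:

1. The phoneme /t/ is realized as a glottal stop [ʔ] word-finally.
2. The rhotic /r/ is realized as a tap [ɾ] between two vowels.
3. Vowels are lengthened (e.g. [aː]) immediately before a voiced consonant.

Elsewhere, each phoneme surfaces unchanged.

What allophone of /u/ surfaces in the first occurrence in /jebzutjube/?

[u]

/u/ (between /z/ and /t/) is in the target of rule 3 but the environment (before a voiced consonant) is not met → [u].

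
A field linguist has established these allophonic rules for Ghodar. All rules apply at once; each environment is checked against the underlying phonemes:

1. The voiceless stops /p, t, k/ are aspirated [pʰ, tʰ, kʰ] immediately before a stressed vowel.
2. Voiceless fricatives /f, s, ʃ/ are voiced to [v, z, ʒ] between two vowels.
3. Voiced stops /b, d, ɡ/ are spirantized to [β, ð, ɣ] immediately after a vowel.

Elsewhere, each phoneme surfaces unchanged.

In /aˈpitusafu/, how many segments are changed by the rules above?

Segments that undergo a rule: /p/ → [pʰ] (rule 1); /s/ → [z] (rule 2); /f/ → [v] (rule 2).
All other segments surface unchanged.

3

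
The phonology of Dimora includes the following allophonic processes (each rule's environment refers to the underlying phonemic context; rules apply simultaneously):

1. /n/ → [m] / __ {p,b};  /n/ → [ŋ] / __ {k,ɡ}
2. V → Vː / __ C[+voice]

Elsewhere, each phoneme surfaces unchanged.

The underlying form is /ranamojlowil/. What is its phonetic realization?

/r/ — not in any rule's target class → [r].
/a/ meets the environment for rule 2 (before a voiced consonant) → [aː].
/n/ — between /a/ and /a/; rule 1 does not apply here → [n].
/a/ (between /n/ and /m/) occurs before a voiced consonant → [aː] by rule 2.
/m/ stays [m].
Rule 2 applies to /o/ (between /m/ and /j/: before a voiced consonant) → [oː].
/j/ (between /o/ and /l/): no rule targets it → [j].
/l/ (between /j/ and /o/): no rule targets it → [l].
/o/ (between /l/ and /w/): before a voiced consonant, so rule 2 applies → [oː].
/w/ stays [w].
/i/ — between /w/ and /l/, before a voiced consonant — surfaces as [iː] (rule 2).
/l/ — not in any rule's target class → [l].

[raːnaːmoːjloːwiːl]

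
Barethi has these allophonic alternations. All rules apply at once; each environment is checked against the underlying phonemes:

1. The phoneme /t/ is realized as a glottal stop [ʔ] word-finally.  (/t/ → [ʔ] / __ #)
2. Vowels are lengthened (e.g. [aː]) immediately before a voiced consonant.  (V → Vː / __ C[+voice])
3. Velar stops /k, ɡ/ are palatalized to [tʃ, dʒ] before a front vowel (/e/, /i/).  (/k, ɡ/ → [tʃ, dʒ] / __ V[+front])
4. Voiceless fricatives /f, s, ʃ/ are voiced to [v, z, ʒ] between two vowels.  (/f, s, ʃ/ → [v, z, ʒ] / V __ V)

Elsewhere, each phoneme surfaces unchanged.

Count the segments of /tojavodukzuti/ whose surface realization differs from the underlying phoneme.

3

Segments that undergo a rule: /o/ → [oː] (rule 2); /a/ → [aː] (rule 2); /o/ → [oː] (rule 2).
All other segments surface unchanged.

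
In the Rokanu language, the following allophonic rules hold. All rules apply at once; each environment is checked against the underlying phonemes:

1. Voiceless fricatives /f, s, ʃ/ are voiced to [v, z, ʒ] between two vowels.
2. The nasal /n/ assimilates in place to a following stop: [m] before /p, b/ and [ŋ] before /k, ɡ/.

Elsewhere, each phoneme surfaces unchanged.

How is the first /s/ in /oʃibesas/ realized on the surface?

[z]

/s/ — between /e/ and /a/, between two vowels — surfaces as [z] (rule 1).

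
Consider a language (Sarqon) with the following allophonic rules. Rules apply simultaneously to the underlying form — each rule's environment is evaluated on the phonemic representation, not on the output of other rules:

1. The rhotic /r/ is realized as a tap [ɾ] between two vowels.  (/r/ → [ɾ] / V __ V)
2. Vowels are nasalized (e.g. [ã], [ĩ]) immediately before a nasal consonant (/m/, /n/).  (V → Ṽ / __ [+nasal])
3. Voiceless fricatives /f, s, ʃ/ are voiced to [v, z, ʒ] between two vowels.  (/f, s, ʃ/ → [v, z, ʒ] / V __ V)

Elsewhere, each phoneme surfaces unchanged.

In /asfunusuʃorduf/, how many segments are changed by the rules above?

Segments that undergo a rule: /u/ → [ũ] (rule 2); /s/ → [z] (rule 3); /ʃ/ → [ʒ] (rule 3).
All other segments surface unchanged.

3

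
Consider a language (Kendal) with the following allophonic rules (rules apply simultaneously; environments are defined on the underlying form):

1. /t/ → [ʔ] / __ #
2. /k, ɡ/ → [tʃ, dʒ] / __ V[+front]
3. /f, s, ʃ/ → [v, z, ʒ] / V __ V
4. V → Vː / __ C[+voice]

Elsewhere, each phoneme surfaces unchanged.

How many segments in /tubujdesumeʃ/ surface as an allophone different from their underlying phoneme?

Segments that undergo a rule: /u/ → [uː] (rule 4); /u/ → [uː] (rule 4); /s/ → [z] (rule 3); /u/ → [uː] (rule 4).
All other segments surface unchanged.

4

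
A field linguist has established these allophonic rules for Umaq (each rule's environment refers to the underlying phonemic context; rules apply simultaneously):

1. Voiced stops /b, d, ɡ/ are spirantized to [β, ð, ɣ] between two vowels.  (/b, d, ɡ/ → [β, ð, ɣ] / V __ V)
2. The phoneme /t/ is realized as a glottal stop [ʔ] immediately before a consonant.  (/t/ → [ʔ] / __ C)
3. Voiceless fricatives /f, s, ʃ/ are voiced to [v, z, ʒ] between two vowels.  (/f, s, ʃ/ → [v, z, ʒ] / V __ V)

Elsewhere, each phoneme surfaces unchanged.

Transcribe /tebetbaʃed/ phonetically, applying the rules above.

[teβeʔbaʒed]

/t/ (word-initial): rule 2 targets it, but not immediately before a consonant → unchanged [t].
/b/ (between /e/ and /e/): between two vowels, so rule 1 applies → [β].
/t/ meets the environment for rule 2 (immediately before a consonant) → [ʔ].
/b/ (between /t/ and /a/): rule 1 targets it, but not between two vowels → unchanged [b].
/ʃ/ (between /a/ and /e/): between two vowels, so rule 3 applies → [ʒ].
/d/ — word-final; rule 1 does not apply here → [d].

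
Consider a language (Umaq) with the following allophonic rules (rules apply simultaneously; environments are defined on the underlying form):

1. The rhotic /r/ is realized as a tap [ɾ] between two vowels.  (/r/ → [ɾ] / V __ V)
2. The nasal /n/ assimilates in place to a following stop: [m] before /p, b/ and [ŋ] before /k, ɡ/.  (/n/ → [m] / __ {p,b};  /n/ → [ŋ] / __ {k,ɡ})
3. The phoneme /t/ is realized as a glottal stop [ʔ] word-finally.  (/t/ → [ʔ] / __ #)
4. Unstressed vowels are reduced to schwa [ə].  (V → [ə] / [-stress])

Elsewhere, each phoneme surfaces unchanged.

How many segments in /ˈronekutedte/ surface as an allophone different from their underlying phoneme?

4

Segments that undergo a rule: /e/ → [ə] (rule 4); /u/ → [ə] (rule 4); /e/ → [ə] (rule 4); /e/ → [ə] (rule 4).
All other segments surface unchanged.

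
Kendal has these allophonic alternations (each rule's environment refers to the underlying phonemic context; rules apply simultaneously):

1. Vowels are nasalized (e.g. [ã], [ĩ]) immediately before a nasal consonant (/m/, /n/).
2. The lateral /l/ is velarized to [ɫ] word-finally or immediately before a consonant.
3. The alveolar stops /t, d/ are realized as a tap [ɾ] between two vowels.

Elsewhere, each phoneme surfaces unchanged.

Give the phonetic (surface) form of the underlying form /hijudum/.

[hijuɾũm]

/i/ (between /h/ and /j/) is in the target of rule 1 but the environment (before a nasal consonant) is not met → [i].
/u/ (between /j/ and /d/) fails the environment for rule 1, so it stays [u].
Rule 3 applies to /d/ (between /u/ and /u/: between two vowels) → [ɾ].
/u/ (between /d/ and /m/) occurs before a nasal consonant → [ũ] by rule 1.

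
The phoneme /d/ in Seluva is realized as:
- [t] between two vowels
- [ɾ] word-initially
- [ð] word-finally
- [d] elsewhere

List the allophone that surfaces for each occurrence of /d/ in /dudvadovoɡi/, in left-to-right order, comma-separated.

Occurrence 1 (position 1): word-initially → [ɾ].
Occurrence 2 (position 3): no conditioning environment matches → elsewhere allophone [d].
Occurrence 3 (position 6): between two vowels → [t].

[ɾ], [d], [t]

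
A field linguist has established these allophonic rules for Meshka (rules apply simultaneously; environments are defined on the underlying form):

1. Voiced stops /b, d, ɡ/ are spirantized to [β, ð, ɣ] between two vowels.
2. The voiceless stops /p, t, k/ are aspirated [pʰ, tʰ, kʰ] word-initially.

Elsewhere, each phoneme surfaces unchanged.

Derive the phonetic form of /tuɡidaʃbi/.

/t/ (word-initial) occurs word-initially → [tʰ] by rule 2.
/ɡ/ (between /u/ and /i/) occurs between two vowels → [ɣ] by rule 1.
/d/ (between /i/ and /a/) occurs between two vowels → [ð] by rule 1.
/b/ (between /ʃ/ and /i/): rule 1 targets it, but not between two vowels → unchanged [b].

[tʰuɣiðaʃbi]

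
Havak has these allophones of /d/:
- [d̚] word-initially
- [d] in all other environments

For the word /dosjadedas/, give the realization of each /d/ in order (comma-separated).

[d̚], [d], [d]

Occurrence 1 (position 1): word-initially → [d̚].
Occurrence 2 (position 6): no conditioning environment matches → elsewhere allophone [d].
Occurrence 3 (position 8): no conditioning environment matches → elsewhere allophone [d].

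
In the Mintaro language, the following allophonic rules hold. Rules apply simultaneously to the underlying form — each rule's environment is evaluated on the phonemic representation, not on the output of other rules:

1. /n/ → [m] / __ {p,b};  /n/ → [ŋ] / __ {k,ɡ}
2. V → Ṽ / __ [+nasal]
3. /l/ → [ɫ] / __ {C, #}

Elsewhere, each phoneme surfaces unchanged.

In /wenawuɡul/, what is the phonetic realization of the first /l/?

[ɫ]

Rule 3 applies to /l/ (word-final: word-finally or immediately before a consonant) → [ɫ].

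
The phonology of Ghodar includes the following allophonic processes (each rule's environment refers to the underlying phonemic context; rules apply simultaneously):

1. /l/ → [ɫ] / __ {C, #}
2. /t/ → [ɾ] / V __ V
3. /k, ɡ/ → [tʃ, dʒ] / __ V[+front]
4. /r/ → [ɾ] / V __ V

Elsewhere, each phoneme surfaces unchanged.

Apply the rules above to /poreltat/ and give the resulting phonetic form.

[poɾeɫtat]

/r/ meets the environment for rule 4 (between two vowels) → [ɾ].
/l/ (between /e/ and /t/): word-finally or immediately before a consonant, so rule 1 applies → [ɫ].
/t/ (between /l/ and /a/) fails the environment for rule 2, so it stays [t].
/t/ (word-final): rule 2 targets it, but not between two vowels → unchanged [t].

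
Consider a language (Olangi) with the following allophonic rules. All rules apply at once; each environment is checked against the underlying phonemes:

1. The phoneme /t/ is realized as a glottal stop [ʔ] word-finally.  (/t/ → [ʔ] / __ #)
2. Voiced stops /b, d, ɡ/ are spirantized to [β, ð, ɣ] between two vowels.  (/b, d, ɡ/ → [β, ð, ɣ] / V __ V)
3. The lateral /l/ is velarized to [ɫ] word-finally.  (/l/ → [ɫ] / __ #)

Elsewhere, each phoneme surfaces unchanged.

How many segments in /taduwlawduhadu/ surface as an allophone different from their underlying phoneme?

2

Segments that undergo a rule: /d/ → [ð] (rule 2); /d/ → [ð] (rule 2).
All other segments surface unchanged.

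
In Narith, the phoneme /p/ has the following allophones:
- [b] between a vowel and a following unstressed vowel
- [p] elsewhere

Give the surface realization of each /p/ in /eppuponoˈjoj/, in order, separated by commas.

[p], [p], [b]

Occurrence 1 (position 2): no conditioning environment matches → elsewhere allophone [p].
Occurrence 2 (position 3): no conditioning environment matches → elsewhere allophone [p].
Occurrence 3 (position 5): between a vowel and a following unstressed vowel → [b].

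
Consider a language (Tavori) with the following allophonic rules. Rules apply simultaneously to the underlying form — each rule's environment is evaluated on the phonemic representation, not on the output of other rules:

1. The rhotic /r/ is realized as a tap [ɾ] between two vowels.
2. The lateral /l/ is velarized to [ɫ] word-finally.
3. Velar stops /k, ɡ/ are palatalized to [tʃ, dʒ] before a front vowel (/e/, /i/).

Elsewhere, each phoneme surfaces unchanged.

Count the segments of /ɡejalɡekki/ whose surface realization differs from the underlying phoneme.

Segments that undergo a rule: /ɡ/ → [dʒ] (rule 3); /ɡ/ → [dʒ] (rule 3); /k/ → [tʃ] (rule 3).
All other segments surface unchanged.

3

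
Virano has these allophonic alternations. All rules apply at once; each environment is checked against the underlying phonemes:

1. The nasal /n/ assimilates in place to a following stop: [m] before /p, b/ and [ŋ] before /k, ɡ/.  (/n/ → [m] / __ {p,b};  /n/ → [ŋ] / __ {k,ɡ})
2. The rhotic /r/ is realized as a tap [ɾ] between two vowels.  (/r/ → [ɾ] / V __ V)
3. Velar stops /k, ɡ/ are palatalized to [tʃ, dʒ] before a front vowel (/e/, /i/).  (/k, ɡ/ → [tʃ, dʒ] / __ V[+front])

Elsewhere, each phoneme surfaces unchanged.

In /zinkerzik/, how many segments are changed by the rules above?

2

Segments that undergo a rule: /n/ → [ŋ] (rule 1); /k/ → [tʃ] (rule 3).
All other segments surface unchanged.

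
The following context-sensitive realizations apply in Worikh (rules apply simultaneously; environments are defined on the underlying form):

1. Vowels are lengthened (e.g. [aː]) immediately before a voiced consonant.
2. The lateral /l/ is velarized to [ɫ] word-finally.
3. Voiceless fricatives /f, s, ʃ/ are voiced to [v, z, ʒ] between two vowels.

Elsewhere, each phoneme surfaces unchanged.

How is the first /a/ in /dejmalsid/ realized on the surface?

[aː]

/a/ (between /m/ and /l/): before a voiced consonant, so rule 1 applies → [aː].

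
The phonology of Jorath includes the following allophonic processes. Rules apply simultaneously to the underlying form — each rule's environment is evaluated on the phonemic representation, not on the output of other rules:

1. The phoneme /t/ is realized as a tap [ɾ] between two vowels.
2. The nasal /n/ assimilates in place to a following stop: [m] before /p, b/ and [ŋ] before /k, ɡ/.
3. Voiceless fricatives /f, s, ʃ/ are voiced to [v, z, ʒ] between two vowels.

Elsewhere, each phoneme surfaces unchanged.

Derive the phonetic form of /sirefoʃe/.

[sirevoʒe]

/s/ (word-initial) fails the environment for rule 3, so it stays [s].
/i/ (between /s/ and /r/): no rule targets it → [i].
/r/ — not in any rule's target class → [r].
/e/ (between /r/ and /f/) is unaffected → [e].
/f/ (between /e/ and /o/) occurs between two vowels → [v] by rule 3.
/o/ — not in any rule's target class → [o].
/ʃ/ (between /o/ and /e/) occurs between two vowels → [ʒ] by rule 3.
/e/ stays [e].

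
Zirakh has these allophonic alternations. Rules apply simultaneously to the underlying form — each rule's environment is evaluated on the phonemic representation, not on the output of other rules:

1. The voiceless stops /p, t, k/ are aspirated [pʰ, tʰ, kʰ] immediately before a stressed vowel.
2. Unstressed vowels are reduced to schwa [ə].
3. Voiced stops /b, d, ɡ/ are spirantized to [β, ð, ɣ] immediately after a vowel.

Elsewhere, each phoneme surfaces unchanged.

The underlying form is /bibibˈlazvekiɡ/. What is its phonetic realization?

[bəβəβˈlazvəkəɣ]

/b/ (word-initial) fails the environment for rule 3, so it stays [b].
Rule 2 applies to /i/ (between /b/ and /b/: in an unstressed syllable) → [ə].
/b/ (between /i/ and /i/): immediately after a vowel, so rule 3 applies → [β].
/i/ meets the environment for rule 2 (in an unstressed syllable) → [ə].
/b/ meets the environment for rule 3 (immediately after a vowel) → [β].
/l/ (between /b/ and /a/) is unaffected → [l].
/a/ — between /l/ and /z/; rule 2 does not apply here → [a].
/z/ — not in any rule's target class → [z].
/v/ (between /z/ and /e/) is unaffected → [v].
Rule 2 applies to /e/ (between /v/ and /k/: in an unstressed syllable) → [ə].
/k/ (between /e/ and /i/) is in the target of rule 1 but the environment (immediately before a stressed vowel) is not met → [k].
Rule 2 applies to /i/ (between /k/ and /ɡ/: in an unstressed syllable) → [ə].
Rule 3 applies to /ɡ/ (word-final: immediately after a vowel) → [ɣ].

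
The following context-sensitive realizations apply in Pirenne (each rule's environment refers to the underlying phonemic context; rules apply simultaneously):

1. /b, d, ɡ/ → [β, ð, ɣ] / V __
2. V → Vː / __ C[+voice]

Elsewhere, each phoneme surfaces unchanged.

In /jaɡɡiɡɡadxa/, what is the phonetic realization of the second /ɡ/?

/ɡ/ (between /ɡ/ and /i/) is in the target of rule 1 but the environment (immediately after a vowel) is not met → [ɡ].

[ɡ]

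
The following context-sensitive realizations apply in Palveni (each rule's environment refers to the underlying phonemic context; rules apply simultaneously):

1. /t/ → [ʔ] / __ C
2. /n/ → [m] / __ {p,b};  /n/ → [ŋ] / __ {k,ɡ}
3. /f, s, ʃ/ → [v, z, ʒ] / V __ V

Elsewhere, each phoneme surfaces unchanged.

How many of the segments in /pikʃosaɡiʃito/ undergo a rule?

Segments that undergo a rule: /s/ → [z] (rule 3); /ʃ/ → [ʒ] (rule 3).
All other segments surface unchanged.

2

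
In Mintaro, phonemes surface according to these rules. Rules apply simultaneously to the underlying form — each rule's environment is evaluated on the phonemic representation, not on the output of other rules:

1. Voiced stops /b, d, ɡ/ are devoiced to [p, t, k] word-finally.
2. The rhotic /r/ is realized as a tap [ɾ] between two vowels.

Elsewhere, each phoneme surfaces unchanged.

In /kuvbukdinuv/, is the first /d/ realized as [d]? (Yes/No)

/d/ (between /k/ and /i/) is in the target of rule 1 but the environment (word-finally) is not met → [d].
The actual realization is [d], which matches [d].

Yes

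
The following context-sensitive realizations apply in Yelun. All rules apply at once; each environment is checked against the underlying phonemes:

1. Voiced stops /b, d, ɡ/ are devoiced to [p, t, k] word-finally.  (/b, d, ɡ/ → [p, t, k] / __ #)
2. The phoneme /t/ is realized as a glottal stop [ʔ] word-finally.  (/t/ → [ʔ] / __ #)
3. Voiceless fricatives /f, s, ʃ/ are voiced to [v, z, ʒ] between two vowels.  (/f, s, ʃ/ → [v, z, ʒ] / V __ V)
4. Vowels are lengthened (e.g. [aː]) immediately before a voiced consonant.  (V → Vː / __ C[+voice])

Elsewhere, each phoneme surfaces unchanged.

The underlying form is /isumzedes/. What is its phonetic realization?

/i/ (word-initial): rule 4 targets it, but not before a voiced consonant → unchanged [i].
/s/ meets the environment for rule 3 (between two vowels) → [z].
/u/ meets the environment for rule 4 (before a voiced consonant) → [uː].
/e/ — between /z/ and /d/, before a voiced consonant — surfaces as [eː] (rule 4).
/d/ (between /e/ and /e/) fails the environment for rule 1, so it stays [d].
/e/ (between /d/ and /s/) is in the target of rule 4 but the environment (before a voiced consonant) is not met → [e].
/s/ (word-final) fails the environment for rule 3, so it stays [s].

[izuːmzeːdes]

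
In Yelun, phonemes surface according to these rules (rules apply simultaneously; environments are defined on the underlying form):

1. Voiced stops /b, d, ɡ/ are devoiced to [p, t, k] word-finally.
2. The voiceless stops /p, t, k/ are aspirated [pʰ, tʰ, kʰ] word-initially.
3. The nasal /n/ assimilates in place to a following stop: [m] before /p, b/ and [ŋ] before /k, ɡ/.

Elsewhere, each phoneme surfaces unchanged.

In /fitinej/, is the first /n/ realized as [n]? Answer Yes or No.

Yes

/n/ (between /i/ and /e/) is in the target of rule 3 but the environment (before a labial or velar stop) is not met → [n].
The actual realization is [n], which matches [n].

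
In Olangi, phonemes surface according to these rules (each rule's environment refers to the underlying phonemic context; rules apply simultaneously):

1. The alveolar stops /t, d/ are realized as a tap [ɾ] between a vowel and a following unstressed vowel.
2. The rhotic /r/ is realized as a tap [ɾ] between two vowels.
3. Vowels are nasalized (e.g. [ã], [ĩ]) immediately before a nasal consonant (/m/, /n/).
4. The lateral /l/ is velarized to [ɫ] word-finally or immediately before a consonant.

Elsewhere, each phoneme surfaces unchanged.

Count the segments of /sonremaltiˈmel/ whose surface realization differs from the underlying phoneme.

5

Segments that undergo a rule: /o/ → [õ] (rule 3); /e/ → [ẽ] (rule 3); /l/ → [ɫ] (rule 4); /i/ → [ĩ] (rule 3); /l/ → [ɫ] (rule 4).
All other segments surface unchanged.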